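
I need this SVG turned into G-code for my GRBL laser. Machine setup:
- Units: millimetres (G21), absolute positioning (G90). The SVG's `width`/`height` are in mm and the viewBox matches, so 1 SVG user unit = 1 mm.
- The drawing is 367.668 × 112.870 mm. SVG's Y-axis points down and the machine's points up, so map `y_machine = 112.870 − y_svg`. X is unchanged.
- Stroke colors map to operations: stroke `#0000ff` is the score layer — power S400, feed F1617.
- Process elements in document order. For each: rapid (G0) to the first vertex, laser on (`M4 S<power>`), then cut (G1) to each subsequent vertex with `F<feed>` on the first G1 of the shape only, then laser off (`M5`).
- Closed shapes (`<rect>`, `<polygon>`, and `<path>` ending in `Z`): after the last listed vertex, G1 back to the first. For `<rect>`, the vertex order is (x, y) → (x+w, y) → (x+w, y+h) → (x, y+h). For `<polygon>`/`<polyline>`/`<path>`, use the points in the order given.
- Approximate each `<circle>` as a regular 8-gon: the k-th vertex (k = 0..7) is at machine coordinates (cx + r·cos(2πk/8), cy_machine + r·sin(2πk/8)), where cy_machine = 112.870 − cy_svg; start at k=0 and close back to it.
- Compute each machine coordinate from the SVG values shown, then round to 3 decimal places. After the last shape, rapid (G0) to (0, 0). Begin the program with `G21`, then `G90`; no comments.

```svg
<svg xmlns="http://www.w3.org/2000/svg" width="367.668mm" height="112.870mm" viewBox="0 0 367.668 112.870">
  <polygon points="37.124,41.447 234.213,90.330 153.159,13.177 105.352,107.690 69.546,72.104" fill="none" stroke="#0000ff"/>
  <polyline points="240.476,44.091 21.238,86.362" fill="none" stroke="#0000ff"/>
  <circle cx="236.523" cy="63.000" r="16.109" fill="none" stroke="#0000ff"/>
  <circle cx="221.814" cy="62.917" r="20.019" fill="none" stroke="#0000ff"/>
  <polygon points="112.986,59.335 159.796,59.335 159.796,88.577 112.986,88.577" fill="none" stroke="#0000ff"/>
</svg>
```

G21
G90
G0 X37.124 Y71.423
M4 S400
G1 X234.213 Y22.540 F1617
G1 X153.159 Y99.693
G1 X105.352 Y5.180
G1 X69.546 Y40.766
G1 X37.124 Y71.423
M5
G0 X240.476 Y68.779
M4 S400
G1 X21.238 Y26.508 F1617
M5
G0 X252.632 Y49.870
M4 S400
G1 X247.914 Y61.261 F1617
G1 X236.523 Y65.979
G1 X225.132 Y61.261
G1 X220.414 Y49.870
G1 X225.132 Y38.479
G1 X236.523 Y33.761
G1 X247.914 Y38.479
G1 X252.632 Y49.870
M5
G0 X241.833 Y49.953
M4 S400
G1 X235.970 Y64.109 F1617
G1 X221.814 Y69.972
G1 X207.658 Y64.109
G1 X201.795 Y49.953
G1 X207.658 Y35.797
G1 X221.814 Y29.934
G1 X235.970 Y35.797
G1 X241.833 Y49.953
M5
G0 X112.986 Y53.535
M4 S400
G1 X159.796 Y53.535 F1617
G1 X159.796 Y24.293
G1 X112.986 Y24.293
G1 X112.986 Y53.535
M5
G0 X0.000 Y0.000

Since the viewBox matches the mm dimensions, user units are millimetres directly. The only transform is the Y-flip y_m = 112.870 − y_svg.

Shape 1 is a closed polygon drawn with `<polygon>`. Its stroke #0000ff means score at S400, F1617. After flipping Y the toolpath is (37.124,71.423) → (234.213,22.540) → (153.159,99.693) → (105.352,5.180) → (69.546,40.766) → (37.124,71.423), returning to the start.

Shape 2 is a line segment drawn with `<polyline>`. Its stroke #0000ff means score at S400, F1617. After flipping Y the toolpath is (240.476,68.779) → (21.238,26.508).

Shape 3 is a circle drawn with `<circle>`. Its stroke #0000ff means score at S400, F1617. After flipping Y the toolpath is (252.632,49.870) → (247.914,61.261) → (236.523,65.979) → (225.132,61.261) → (220.414,49.870) → (225.132,38.479) → (236.523,33.761) → (247.914,38.479) → (252.632,49.870), returning to the start.

Shape 4 is a circle drawn with `<circle>`. Its stroke #0000ff means score at S400, F1617. After flipping Y the toolpath is (241.833,49.953) → (235.970,64.109) → (221.814,69.972) → (207.658,64.109) → (201.795,49.953) → (207.658,35.797) → (221.814,29.934) → (235.970,35.797) → (241.833,49.953), returning to the start.

Shape 5 is a rectangle drawn with `<polygon>`. Its stroke #0000ff means score at S400, F1617. After flipping Y the toolpath is (112.986,53.535) → (159.796,53.535) → (159.796,24.293) → (112.986,24.293) → (112.986,53.535), returning to the start.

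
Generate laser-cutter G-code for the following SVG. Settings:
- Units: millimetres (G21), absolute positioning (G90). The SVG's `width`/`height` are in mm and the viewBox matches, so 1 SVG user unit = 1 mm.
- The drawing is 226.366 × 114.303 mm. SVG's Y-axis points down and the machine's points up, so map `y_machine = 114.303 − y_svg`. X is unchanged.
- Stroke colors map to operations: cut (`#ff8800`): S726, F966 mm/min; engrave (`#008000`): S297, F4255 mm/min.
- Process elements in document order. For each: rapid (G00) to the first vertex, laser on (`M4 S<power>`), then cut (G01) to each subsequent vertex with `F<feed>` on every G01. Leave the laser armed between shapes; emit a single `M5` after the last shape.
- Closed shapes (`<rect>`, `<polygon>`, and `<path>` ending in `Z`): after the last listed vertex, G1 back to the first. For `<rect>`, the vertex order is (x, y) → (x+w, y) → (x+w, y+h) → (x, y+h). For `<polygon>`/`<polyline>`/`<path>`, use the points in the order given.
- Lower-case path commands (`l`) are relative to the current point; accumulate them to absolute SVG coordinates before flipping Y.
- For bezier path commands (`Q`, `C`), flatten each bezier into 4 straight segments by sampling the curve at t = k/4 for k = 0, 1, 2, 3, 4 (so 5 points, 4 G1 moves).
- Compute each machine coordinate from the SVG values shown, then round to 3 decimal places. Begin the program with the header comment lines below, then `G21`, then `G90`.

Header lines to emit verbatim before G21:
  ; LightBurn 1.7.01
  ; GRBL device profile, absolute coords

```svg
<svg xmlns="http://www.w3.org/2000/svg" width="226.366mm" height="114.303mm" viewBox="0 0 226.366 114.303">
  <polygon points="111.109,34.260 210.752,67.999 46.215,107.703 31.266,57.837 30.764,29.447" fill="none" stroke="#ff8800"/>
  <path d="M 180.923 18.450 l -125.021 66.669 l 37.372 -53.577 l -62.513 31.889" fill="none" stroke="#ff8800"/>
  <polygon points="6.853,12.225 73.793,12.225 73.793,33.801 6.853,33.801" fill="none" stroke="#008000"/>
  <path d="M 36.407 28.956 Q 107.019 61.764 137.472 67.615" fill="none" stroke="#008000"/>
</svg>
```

1 u = 1 mm; y_m = 114.303 − y.

[1] `<polygon>` closed polygon, #ff8800→cut S726 F966: (111.109,80.043) → (210.752,46.304) → (46.215,6.600) → (31.266,56.466) → (30.764,84.856) → (111.109,80.043) (closed)

[2] `<path>` open polyline, #ff8800→cut S726 F966: (180.923,95.853) → (55.902,29.184) → (93.274,82.761) → (30.761,50.872)

[3] `<polygon>` rectangle, #008000→engrave S297 F4255: (6.853,102.078) → (73.793,102.078) → (73.793,80.502) → (6.853,80.502) → (6.853,102.078) (closed)

[4] `<path>` quadratic bezier, #008000→engrave S297 F4255: (36.407,85.347) → (69.203,70.628) → (96.979,59.278) → (119.736,51.298) → (137.472,46.688)

; LightBurn 1.7.01
; GRBL device profile, absolute coords
G21
G90
G00 X111.109 Y80.043
M4 S726
G01 X210.752 Y46.304 F966
G01 X46.215 Y6.600 F966
G01 X31.266 Y56.466 F966
G01 X30.764 Y84.856 F966
G01 X111.109 Y80.043 F966
G00 X180.923 Y95.853
M4 S726
G01 X55.902 Y29.184 F966
G01 X93.274 Y82.761 F966
G01 X30.761 Y50.872 F966
G00 X6.853 Y102.078
M4 S297
G01 X73.793 Y102.078 F4255
G01 X73.793 Y80.502 F4255
G01 X6.853 Y80.502 F4255
G01 X6.853 Y102.078 F4255
G00 X36.407 Y85.347
M4 S297
G01 X69.203 Y70.628 F4255
G01 X96.979 Y59.278 F4255
G01 X119.736 Y51.298 F4255
G01 X137.472 Y46.688 F4255
M5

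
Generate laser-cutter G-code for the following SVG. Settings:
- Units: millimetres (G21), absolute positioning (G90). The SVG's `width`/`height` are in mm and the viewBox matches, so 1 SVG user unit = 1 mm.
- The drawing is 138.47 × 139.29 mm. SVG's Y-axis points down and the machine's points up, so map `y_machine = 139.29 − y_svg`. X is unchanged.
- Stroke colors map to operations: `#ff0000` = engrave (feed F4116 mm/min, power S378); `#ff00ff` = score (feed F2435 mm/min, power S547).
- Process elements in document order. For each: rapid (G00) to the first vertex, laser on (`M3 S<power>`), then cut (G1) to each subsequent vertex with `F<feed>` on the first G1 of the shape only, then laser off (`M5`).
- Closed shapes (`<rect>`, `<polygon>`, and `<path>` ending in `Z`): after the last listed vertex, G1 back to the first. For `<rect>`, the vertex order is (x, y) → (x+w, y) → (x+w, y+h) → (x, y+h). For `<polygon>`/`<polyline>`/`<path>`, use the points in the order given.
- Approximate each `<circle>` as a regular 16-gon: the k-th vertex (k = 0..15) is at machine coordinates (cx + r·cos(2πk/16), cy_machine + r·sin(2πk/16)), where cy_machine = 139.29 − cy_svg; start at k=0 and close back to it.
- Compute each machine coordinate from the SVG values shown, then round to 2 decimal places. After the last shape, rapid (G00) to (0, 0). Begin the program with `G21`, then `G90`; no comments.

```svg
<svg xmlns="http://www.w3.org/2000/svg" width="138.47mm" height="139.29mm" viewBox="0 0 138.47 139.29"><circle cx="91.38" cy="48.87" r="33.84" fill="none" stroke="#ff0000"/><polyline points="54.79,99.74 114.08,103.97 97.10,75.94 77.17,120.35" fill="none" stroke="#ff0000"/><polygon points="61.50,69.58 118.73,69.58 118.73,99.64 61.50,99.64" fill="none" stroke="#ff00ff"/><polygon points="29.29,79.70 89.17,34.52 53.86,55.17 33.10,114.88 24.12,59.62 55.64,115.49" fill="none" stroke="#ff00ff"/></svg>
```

1 u = 1 mm; y_m = 139.29 − y.

[1] `<circle>` circle, #ff0000→engrave S378 F4116: (125.22,90.42) → (122.64,103.37) → (115.31,114.35) → (104.33,121.68) → (91.38,124.26) → (78.43,121.68) → (67.45,114.35) → (60.12,103.37) → (57.54,90.42) → (60.12,77.47) → (67.45,66.49) → (78.43,59.16) → (91.38,56.58) → (104.33,59.16) → (115.31,66.49) → (122.64,77.47) → (125.22,90.42) (closed)

[2] `<polyline>` open polyline, #ff0000→engrave S378 F4116: (54.79,39.55) → (114.08,35.32) → (97.10,63.35) → (77.17,18.94)

[3] `<polygon>` rectangle, #ff00ff→score S547 F2435: (61.50,69.71) → (118.73,69.71) → (118.73,39.65) → (61.50,39.65) → (61.50,69.71) (closed)

[4] `<polygon>` closed polygon, #ff00ff→score S547 F2435: (29.29,59.59) → (89.17,104.77) → (53.86,84.12) → (33.10,24.41) → (24.12,79.67) → (55.64,23.80) → (29.29,59.59) (closed)

G21
G90
G00 X125.22 Y90.42
M3 S378
G1 X122.64 Y103.37 F4116
G1 X115.31 Y114.35
G1 X104.33 Y121.68
G1 X91.38 Y124.26
G1 X78.43 Y121.68
G1 X67.45 Y114.35
G1 X60.12 Y103.37
G1 X57.54 Y90.42
G1 X60.12 Y77.47
G1 X67.45 Y66.49
G1 X78.43 Y59.16
G1 X91.38 Y56.58
G1 X104.33 Y59.16
G1 X115.31 Y66.49
G1 X122.64 Y77.47
G1 X125.22 Y90.42
M5
G00 X54.79 Y39.55
M3 S378
G1 X114.08 Y35.32 F4116
G1 X97.10 Y63.35
G1 X77.17 Y18.94
M5
G00 X61.50 Y69.71
M3 S547
G1 X118.73 Y69.71 F2435
G1 X118.73 Y39.65
G1 X61.50 Y39.65
G1 X61.50 Y69.71
M5
G00 X29.29 Y59.59
M3 S547
G1 X89.17 Y104.77 F2435
G1 X53.86 Y84.12
G1 X33.10 Y24.41
G1 X24.12 Y79.67
G1 X55.64 Y23.80
G1 X29.29 Y59.59
M5
G00 X0.00 Y0.00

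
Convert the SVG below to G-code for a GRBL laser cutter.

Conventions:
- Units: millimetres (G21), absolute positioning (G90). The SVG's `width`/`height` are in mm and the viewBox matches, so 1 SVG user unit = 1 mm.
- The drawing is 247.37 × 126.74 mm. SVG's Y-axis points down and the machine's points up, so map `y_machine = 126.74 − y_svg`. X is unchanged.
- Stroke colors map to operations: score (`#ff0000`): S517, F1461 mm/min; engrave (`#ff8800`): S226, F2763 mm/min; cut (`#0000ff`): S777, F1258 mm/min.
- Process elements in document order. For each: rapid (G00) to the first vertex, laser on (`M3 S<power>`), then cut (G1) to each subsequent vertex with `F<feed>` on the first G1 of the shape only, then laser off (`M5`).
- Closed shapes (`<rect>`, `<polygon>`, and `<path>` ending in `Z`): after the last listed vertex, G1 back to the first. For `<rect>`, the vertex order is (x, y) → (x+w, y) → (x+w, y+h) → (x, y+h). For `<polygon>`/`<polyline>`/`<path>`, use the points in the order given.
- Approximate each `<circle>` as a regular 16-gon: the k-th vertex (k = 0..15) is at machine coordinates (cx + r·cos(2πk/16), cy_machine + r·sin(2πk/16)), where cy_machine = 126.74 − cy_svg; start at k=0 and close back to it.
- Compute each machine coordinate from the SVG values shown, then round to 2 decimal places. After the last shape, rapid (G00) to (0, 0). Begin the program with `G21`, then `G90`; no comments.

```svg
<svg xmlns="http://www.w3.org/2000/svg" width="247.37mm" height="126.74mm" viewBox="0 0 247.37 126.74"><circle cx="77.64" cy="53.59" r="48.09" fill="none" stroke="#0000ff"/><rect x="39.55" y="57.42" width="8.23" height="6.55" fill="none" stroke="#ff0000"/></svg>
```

G21
G90
G00 X125.73 Y73.15
M3 S777
G1 X122.07 Y91.55 F1258
G1 X111.64 Y107.15
G1 X96.04 Y117.58
G1 X77.64 Y121.24
G1 X59.24 Y117.58
G1 X43.64 Y107.15
G1 X33.21 Y91.55
G1 X29.55 Y73.15
G1 X33.21 Y54.75
G1 X43.64 Y39.15
G1 X59.24 Y28.72
G1 X77.64 Y25.06
G1 X96.04 Y28.72
G1 X111.64 Y39.15
G1 X122.07 Y54.75
G1 X125.73 Y73.15
M5
G00 X39.55 Y69.32
M3 S517
G1 X47.78 Y69.32 F1461
G1 X47.78 Y62.77
G1 X39.55 Y62.77
G1 X39.55 Y69.32
M5
G00 X0.00 Y0.00

Since the viewBox matches the mm dimensions, user units are millimetres directly. The only transform is the Y-flip y_m = 126.74 − y_svg.

Shape 1 is a circle drawn with `<circle>`. Its stroke #0000ff means cut at S777, F1258. After flipping Y the toolpath is (125.73,73.15) → (122.07,91.55) → (111.64,107.15) → (96.04,117.58) → (77.64,121.24) → (59.24,117.58) → (43.64,107.15) → (33.21,91.55) → (29.55,73.15) → (33.21,54.75) → (43.64,39.15) → (59.24,28.72) → (77.64,25.06) → (96.04,28.72) → (111.64,39.15) → (122.07,54.75) → (125.73,73.15), returning to the start.

Shape 2 is a rectangle drawn with `<rect>`. Its stroke #ff0000 means score at S517, F1461. After flipping Y the toolpath is (39.55,69.32) → (47.78,69.32) → (47.78,62.77) → (39.55,62.77) → (39.55,69.32), returning to the start.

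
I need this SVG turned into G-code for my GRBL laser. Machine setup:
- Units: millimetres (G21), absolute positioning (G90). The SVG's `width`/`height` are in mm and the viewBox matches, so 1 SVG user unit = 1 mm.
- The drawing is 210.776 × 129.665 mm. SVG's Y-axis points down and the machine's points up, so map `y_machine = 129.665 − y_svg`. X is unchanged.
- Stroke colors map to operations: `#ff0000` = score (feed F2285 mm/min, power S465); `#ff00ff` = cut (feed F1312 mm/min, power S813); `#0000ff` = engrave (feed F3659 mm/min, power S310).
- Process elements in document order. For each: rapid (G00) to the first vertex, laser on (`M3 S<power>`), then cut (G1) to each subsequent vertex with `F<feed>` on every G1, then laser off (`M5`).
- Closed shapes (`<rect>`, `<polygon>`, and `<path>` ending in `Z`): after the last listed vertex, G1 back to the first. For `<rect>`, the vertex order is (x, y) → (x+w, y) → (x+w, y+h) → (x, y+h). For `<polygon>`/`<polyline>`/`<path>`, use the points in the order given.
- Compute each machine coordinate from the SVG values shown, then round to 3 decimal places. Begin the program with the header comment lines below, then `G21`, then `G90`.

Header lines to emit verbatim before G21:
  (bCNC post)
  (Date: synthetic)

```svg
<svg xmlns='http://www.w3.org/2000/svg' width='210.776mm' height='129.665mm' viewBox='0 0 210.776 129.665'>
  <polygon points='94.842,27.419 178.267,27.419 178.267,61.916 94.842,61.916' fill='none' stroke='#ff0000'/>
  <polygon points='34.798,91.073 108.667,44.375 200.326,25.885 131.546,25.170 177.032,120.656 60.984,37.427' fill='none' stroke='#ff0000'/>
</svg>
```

viewBox `0 0 210.776 129.665` with mm width/height → 1 unit = 1 mm. Flip: y_m = 129.665 − y_svg.

**Shape 1** — `<polygon>` rectangle, stroke `#ff0000` → score (S465, F2285). Machine vertices: (94.842,102.246) → (178.267,102.246) → (178.267,67.749) → (94.842,67.749) → (94.842,102.246). Closed: final G1 returns to the first vertex.

**Shape 2** — `<polygon>` closed polygon, stroke `#ff0000` → score (S465, F2285). Machine vertices: (34.798,38.592) → (108.667,85.290) → (200.326,103.780) → (131.546,104.495) → (177.032,9.009) → (60.984,92.238) → (34.798,38.592). Closed: final G1 returns to the first vertex.

(bCNC post)
(Date: synthetic)
G21
G90
G00 X94.842 Y102.246
M3 S465
G1 X178.267 Y102.246 F2285
G1 X178.267 Y67.749 F2285
G1 X94.842 Y67.749 F2285
G1 X94.842 Y102.246 F2285
M5
G00 X34.798 Y38.592
M3 S465
G1 X108.667 Y85.290 F2285
G1 X200.326 Y103.780 F2285
G1 X131.546 Y104.495 F2285
G1 X177.032 Y9.009 F2285
G1 X60.984 Y92.238 F2285
G1 X34.798 Y38.592 F2285
M5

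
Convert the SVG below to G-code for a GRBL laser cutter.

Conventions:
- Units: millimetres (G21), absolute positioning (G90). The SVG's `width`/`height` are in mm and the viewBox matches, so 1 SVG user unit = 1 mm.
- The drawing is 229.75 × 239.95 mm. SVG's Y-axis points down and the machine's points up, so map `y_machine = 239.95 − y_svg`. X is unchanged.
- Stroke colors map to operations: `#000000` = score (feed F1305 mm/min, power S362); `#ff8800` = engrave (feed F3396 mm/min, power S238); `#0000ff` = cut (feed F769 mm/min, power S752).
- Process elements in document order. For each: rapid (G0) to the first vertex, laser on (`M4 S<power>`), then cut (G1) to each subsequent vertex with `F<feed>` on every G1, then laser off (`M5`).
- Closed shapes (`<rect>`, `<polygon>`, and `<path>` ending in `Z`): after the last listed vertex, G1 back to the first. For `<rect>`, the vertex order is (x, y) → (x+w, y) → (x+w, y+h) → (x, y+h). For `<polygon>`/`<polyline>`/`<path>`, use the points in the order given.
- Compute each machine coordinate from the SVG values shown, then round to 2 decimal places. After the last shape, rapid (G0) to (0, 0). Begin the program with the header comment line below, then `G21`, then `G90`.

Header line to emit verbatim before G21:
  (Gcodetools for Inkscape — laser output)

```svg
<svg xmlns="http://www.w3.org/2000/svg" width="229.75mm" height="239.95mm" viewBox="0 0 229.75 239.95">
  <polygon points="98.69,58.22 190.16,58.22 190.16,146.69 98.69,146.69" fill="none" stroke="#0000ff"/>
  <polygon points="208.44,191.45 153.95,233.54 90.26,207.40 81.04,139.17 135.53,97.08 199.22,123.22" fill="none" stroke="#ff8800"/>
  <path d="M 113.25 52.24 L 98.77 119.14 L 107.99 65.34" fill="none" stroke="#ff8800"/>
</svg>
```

(Gcodetools for Inkscape — laser output)
G21
G90
G0 X98.69 Y181.73
M4 S752
G1 X190.16 Y181.73 F769
G1 X190.16 Y93.26 F769
G1 X98.69 Y93.26 F769
G1 X98.69 Y181.73 F769
M5
G0 X208.44 Y48.50
M4 S238
G1 X153.95 Y6.41 F3396
G1 X90.26 Y32.55 F3396
G1 X81.04 Y100.78 F3396
G1 X135.53 Y142.87 F3396
G1 X199.22 Y116.73 F3396
G1 X208.44 Y48.50 F3396
M5
G0 X113.25 Y187.71
M4 S238
G1 X98.77 Y120.81 F3396
G1 X107.99 Y174.61 F3396
M5
G0 X0.00 Y0.00

Since the viewBox matches the mm dimensions, user units are millimetres directly. The only transform is the Y-flip y_m = 239.95 − y_svg.

Shape 1 is a rectangle drawn with `<polygon>`. Its stroke #0000ff means cut at S752, F769. After flipping Y the toolpath is (98.69,181.73) → (190.16,181.73) → (190.16,93.26) → (98.69,93.26) → (98.69,181.73), returning to the start.

Shape 2 is a regular polygon drawn with `<polygon>`. Its stroke #ff8800 means engrave at S238, F3396. After flipping Y the toolpath is (208.44,48.50) → (153.95,6.41) → (90.26,32.55) → (81.04,100.78) → (135.53,142.87) → (199.22,116.73) → (208.44,48.50), returning to the start.

Shape 3 is a open polyline drawn with `<path>`. Its stroke #ff8800 means engrave at S238, F3396. After flipping Y the toolpath is (113.25,187.71) → (98.77,120.81) → (107.99,174.61).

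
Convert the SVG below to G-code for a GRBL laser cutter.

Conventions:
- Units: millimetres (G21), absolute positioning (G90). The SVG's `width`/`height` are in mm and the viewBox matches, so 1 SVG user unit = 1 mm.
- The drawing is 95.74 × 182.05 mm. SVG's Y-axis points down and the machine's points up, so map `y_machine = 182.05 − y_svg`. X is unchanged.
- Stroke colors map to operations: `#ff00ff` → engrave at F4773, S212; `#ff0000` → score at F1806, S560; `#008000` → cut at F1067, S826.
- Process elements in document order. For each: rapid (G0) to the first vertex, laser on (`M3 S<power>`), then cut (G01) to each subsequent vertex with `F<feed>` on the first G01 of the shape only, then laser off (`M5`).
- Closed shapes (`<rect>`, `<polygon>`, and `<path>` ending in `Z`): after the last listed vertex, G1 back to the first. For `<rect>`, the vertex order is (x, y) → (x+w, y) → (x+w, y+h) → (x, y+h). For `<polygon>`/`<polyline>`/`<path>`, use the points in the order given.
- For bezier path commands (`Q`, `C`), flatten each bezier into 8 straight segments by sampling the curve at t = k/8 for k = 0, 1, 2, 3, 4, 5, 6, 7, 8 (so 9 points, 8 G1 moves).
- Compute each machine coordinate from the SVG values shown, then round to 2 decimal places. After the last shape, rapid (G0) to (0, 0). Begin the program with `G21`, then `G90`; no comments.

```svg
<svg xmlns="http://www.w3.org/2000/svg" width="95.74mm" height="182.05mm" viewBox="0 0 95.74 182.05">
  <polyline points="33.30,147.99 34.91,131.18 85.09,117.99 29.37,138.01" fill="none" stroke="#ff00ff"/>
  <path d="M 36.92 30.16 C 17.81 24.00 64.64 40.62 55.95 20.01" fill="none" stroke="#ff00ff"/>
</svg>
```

G21
G90
G0 X33.30 Y34.06
M3 S212
G01 X34.91 Y50.87 F4773
G01 X85.09 Y64.06
G01 X29.37 Y44.04
M5
G0 X36.92 Y151.89
M3 S212
G01 X32.61 Y153.25 F4773
G01 X33.05 Y153.18
G01 X36.83 Y152.37
G01 X42.53 Y151.55
G01 X48.71 Y151.40
G01 X53.96 Y152.63
G01 X56.84 Y155.94
G01 X55.95 Y162.04
M5
G0 X0.00 Y0.00

Since the viewBox matches the mm dimensions, user units are millimetres directly. The only transform is the Y-flip y_m = 182.05 − y_svg.

Shape 1 is a open polyline drawn with `<polyline>`. Its stroke #ff00ff means engrave at S212, F4773. After flipping Y the toolpath is (33.30,34.06) → (34.91,50.87) → (85.09,64.06) → (29.37,44.04).

Shape 2 is a cubic bezier drawn with `<path>`. Its stroke #ff00ff means engrave at S212, F4773. After flipping Y the toolpath is (36.92,151.89) → (32.61,153.25) → (33.05,153.18) → (36.83,152.37) → (42.53,151.55) → (48.71,151.40) → (53.96,152.63) → (56.84,155.94) → (55.95,162.04).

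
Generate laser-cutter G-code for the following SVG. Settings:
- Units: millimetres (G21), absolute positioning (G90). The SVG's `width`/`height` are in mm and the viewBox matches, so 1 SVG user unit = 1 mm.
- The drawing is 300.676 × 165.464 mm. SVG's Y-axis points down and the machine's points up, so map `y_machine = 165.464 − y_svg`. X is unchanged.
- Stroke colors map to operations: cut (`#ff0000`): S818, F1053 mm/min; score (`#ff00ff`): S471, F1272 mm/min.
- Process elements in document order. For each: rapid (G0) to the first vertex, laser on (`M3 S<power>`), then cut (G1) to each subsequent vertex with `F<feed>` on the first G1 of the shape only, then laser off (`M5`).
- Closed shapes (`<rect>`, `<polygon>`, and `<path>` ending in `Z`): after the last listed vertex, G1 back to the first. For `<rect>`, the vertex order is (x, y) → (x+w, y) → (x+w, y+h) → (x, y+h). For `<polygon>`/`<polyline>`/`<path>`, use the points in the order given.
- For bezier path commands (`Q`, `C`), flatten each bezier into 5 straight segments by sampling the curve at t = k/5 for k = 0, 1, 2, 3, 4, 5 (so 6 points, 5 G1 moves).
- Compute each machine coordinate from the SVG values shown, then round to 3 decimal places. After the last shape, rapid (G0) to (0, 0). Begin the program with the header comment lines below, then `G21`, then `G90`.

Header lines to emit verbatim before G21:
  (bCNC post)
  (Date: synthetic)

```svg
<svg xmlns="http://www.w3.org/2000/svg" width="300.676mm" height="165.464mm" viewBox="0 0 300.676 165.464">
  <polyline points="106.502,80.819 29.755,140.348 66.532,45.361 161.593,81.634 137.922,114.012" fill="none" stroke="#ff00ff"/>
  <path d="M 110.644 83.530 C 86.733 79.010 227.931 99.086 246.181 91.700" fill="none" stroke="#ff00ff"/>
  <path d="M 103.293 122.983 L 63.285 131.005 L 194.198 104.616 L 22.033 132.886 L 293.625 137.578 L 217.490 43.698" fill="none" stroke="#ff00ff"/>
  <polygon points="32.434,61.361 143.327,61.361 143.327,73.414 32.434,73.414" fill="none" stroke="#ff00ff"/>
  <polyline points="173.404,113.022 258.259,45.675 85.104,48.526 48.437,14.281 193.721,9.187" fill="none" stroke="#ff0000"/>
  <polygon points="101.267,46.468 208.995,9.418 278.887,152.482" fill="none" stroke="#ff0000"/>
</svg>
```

(bCNC post)
(Date: synthetic)
G21
G90
G0 X106.502 Y84.645
M3 S471
G1 X29.755 Y25.116 F1272
G1 X66.532 Y120.103
G1 X161.593 Y83.830
G1 X137.922 Y51.452
M5
G0 X110.644 Y81.934
M3 S471
G1 X113.806 Y82.111 F1272
G1 X142.767 Y78.884
G1 X183.702 Y74.751
G1 X222.782 Y72.211
G1 X246.181 Y73.764
M5
G0 X103.293 Y42.481
M3 S471
G1 X63.285 Y34.459 F1272
G1 X194.198 Y60.848
G1 X22.033 Y32.578
G1 X293.625 Y27.886
G1 X217.490 Y121.766
M5
G0 X32.434 Y104.103
M3 S471
G1 X143.327 Y104.103 F1272
G1 X143.327 Y92.050
G1 X32.434 Y92.050
G1 X32.434 Y104.103
M5
G0 X173.404 Y52.442
M3 S818
G1 X258.259 Y119.789 F1053
G1 X85.104 Y116.938
G1 X48.437 Y151.183
G1 X193.721 Y156.277
M5
G0 X101.267 Y118.996
M3 S818
G1 X208.995 Y156.046 F1053
G1 X278.887 Y12.982
G1 X101.267 Y118.996
M5
G0 X0.000 Y0.000

Since the viewBox matches the mm dimensions, user units are millimetres directly. The only transform is the Y-flip y_m = 165.464 − y_svg.

Shape 1 is a open polyline drawn with `<polyline>`. Its stroke #ff00ff means score at S471, F1272. After flipping Y the toolpath is (106.502,84.645) → (29.755,25.116) → (66.532,120.103) → (161.593,83.830) → (137.922,51.452).

Shape 2 is a cubic bezier drawn with `<path>`. Its stroke #ff00ff means score at S471, F1272. After flipping Y the toolpath is (110.644,81.934) → (113.806,82.111) → (142.767,78.884) → (183.702,74.751) → (222.782,72.211) → (246.181,73.764).

Shape 3 is a open polyline drawn with `<path>`. Its stroke #ff00ff means score at S471, F1272. After flipping Y the toolpath is (103.293,42.481) → (63.285,34.459) → (194.198,60.848) → (22.033,32.578) → (293.625,27.886) → (217.490,121.766).

Shape 4 is a rectangle drawn with `<polygon>`. Its stroke #ff00ff means score at S471, F1272. After flipping Y the toolpath is (32.434,104.103) → (143.327,104.103) → (143.327,92.050) → (32.434,92.050) → (32.434,104.103), returning to the start.

Shape 5 is a open polyline drawn with `<polyline>`. Its stroke #ff0000 means cut at S818, F1053. After flipping Y the toolpath is (173.404,52.442) → (258.259,119.789) → (85.104,116.938) → (48.437,151.183) → (193.721,156.277).

Shape 6 is a closed polygon drawn with `<polygon>`. Its stroke #ff0000 means cut at S818, F1053. After flipping Y the toolpath is (101.267,118.996) → (208.995,156.046) → (278.887,12.982) → (101.267,118.996), returning to the start.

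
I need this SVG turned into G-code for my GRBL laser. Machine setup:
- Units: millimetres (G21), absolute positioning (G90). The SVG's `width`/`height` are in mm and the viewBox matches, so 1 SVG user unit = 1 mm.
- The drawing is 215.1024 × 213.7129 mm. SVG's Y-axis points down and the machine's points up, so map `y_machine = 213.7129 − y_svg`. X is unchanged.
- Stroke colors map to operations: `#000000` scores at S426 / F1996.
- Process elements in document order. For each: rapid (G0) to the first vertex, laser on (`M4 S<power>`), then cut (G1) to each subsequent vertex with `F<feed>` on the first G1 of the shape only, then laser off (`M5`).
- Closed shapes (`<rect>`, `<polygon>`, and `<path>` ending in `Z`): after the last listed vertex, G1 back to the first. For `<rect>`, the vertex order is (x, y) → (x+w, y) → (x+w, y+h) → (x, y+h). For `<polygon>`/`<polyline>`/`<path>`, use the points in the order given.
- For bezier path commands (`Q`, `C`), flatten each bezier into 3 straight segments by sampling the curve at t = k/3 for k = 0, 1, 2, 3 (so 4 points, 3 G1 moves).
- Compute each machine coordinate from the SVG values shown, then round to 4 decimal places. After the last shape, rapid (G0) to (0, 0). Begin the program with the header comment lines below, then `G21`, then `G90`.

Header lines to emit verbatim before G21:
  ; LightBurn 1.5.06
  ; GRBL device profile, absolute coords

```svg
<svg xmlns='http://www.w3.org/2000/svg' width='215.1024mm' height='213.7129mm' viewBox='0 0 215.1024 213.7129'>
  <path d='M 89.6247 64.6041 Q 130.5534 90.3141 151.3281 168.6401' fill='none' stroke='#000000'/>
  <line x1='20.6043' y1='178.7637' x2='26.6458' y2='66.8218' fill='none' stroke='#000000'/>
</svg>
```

; LightBurn 1.5.06
; GRBL device profile, absolute coords
G21
G90
G0 X89.6247 Y149.1088
M4 S426
G1 X114.6712 Y126.1226 F1996
G1 X135.2390 Y91.4439
G1 X151.3281 Y45.0728
M5
G0 X20.6043 Y34.9492
M4 S426
G1 X26.6458 Y146.8911 F1996
M5
G0 X0.0000 Y0.0000

Since the viewBox matches the mm dimensions, user units are millimetres directly. The only transform is the Y-flip y_m = 213.7129 − y_svg.

Shape 1 is a quadratic bezier drawn with `<path>`. Its stroke #000000 means score at S426, F1996. After flipping Y the toolpath is (89.6247,149.1088) → (114.6712,126.1226) → (135.2390,91.4439) → (151.3281,45.0728).

Shape 2 is a line segment drawn with `<line>`. Its stroke #000000 means score at S426, F1996. After flipping Y the toolpath is (20.6043,34.9492) → (26.6458,146.8911).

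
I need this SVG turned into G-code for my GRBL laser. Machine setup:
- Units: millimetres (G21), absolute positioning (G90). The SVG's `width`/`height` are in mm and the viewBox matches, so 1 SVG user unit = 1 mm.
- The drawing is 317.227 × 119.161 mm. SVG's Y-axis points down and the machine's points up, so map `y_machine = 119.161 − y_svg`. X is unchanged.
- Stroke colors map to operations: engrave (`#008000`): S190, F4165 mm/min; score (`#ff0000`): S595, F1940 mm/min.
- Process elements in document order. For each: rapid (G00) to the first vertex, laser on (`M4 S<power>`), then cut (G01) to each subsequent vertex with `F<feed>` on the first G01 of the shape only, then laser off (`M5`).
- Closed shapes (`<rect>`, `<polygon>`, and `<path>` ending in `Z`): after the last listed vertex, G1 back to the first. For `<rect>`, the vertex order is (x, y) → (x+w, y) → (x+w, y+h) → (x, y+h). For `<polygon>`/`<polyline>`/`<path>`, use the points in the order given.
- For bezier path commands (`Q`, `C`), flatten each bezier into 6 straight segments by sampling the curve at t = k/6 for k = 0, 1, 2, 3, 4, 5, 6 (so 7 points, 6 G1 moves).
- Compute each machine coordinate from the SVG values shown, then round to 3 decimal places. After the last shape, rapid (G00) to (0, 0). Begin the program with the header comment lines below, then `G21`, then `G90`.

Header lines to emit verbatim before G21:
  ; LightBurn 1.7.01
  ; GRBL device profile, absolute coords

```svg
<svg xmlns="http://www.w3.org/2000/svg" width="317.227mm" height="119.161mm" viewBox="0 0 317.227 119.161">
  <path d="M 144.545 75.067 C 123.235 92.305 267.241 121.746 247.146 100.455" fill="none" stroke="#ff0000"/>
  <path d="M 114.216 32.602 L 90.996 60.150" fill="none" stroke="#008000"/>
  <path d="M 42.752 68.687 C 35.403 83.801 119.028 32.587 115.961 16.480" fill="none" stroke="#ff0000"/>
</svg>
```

; LightBurn 1.7.01
; GRBL device profile, absolute coords
G21
G90
G00 X144.545 Y44.094
M4 S595
G01 X146.141 Y34.749 F1940
G01 X166.140 Y25.119
G01 X195.390 Y16.952
G01 X224.741 Y11.995
G01 X245.043 Y11.997
G01 X247.146 Y18.706
M5
G00 X114.216 Y86.559
M4 S190
G01 X90.996 Y59.011 F4165
M5
G00 X42.752 Y50.474
M4 S595
G01 X45.836 Y47.975 F1940
G01 X59.147 Y53.712
G01 X77.751 Y64.870
G01 X96.711 Y78.629
G01 X111.093 Y92.172
G01 X115.961 Y102.681
M5
G00 X0.000 Y0.000

viewBox `0 0 317.227 119.161` with mm width/height → 1 unit = 1 mm. Flip: y_m = 119.161 − y_svg.

**Shape 1** — `<path>` cubic bezier, stroke `#ff0000` → score (S595, F1940). Control points (SVG): P0=(144.545,75.067), P1=(123.235,92.305), P2=(267.241,121.746), P3=(247.146,100.455); sampled at t=k/6. Machine vertices: (144.545,44.094) → (146.141,34.749) → (166.140,25.119) → (195.390,16.952) → (224.741,11.995) → (245.043,11.997) → (247.146,18.706). Open path.

**Shape 2** — `<path>` line segment, stroke `#008000` → engrave (S190, F4165). Machine vertices: (114.216,86.559) → (90.996,59.011). Open path.

**Shape 3** — `<path>` cubic bezier, stroke `#ff0000` → score (S595, F1940). Control points (SVG): P0=(42.752,68.687), P1=(35.403,83.801), P2=(119.028,32.587), P3=(115.961,16.480); sampled at t=k/6. Machine vertices: (42.752,50.474) → (45.836,47.975) → (59.147,53.712) → (77.751,64.870) → (96.711,78.629) → (111.093,92.172) → (115.961,102.681). Open path.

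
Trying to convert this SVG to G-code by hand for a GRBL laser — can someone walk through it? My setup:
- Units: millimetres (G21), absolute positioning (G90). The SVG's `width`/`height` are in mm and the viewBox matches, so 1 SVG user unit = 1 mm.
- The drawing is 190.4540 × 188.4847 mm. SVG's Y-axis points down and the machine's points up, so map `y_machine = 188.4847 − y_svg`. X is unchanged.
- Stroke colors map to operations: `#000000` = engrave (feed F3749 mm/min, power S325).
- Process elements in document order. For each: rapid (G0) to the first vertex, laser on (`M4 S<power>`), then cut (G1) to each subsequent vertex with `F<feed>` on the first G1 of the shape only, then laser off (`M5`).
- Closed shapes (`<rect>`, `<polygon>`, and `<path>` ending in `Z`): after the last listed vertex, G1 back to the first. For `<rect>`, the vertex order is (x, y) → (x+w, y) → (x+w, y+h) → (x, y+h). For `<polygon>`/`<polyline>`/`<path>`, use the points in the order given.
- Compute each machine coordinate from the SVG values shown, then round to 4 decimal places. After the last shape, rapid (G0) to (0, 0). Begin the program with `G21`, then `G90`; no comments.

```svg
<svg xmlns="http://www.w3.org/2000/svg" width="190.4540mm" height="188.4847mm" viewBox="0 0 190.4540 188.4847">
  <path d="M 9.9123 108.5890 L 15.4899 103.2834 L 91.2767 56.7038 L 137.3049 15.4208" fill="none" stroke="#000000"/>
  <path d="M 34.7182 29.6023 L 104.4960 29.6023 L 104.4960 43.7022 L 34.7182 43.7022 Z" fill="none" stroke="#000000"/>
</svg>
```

G21
G90
G0 X9.9123 Y79.8957
M4 S325
G1 X15.4899 Y85.2013 F3749
G1 X91.2767 Y131.7809
G1 X137.3049 Y173.0639
M5
G0 X34.7182 Y158.8824
M4 S325
G1 X104.4960 Y158.8824 F3749
G1 X104.4960 Y144.7825
G1 X34.7182 Y144.7825
G1 X34.7182 Y158.8824
M5
G0 X0.0000 Y0.0000

viewBox `0 0 190.4540 188.4847` with mm width/height → 1 unit = 1 mm. Flip: y_m = 188.4847 − y_svg.

**Shape 1** — `<path>` open polyline, stroke `#000000` → engrave (S325, F3749). Machine vertices: (9.9123,79.8957) → (15.4899,85.2013) → (91.2767,131.7809) → (137.3049,173.0639). Open path.

**Shape 2** — `<path>` rectangle, stroke `#000000` → engrave (S325, F3749). Machine vertices: (34.7182,158.8824) → (104.4960,158.8824) → (104.4960,144.7825) → (34.7182,144.7825) → (34.7182,158.8824). Closed: final G1 returns to the first vertex.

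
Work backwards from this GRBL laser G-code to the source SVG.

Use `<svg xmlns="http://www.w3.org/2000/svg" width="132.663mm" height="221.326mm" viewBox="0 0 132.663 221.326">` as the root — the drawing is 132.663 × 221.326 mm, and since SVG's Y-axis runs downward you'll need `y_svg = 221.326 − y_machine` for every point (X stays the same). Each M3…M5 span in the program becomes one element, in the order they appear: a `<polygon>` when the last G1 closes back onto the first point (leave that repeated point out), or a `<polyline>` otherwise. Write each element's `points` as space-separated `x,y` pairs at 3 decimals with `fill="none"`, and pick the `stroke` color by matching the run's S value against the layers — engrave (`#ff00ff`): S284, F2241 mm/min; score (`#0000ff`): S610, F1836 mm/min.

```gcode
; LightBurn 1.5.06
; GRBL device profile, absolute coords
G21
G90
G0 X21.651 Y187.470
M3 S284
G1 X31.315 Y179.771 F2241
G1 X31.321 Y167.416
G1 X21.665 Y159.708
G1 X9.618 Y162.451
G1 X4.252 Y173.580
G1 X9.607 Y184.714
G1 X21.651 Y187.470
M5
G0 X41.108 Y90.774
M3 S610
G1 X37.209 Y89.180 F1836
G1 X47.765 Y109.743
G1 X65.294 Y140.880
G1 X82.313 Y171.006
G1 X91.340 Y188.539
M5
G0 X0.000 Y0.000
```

y_svg = 221.326 − y_m.

[1] S284→`#ff00ff` (engrave); closed run; points: 21.651,33.856 31.315,41.555 31.321,53.910 21.665,61.618 9.618,58.875 4.252,47.746 9.607,36.612

[2] S610→`#0000ff` (score); open run; points: 41.108,130.552 37.209,132.146 47.765,111.583 65.294,80.446 82.313,50.320 91.340,32.787

<svg xmlns="http://www.w3.org/2000/svg" width="132.663mm" height="221.326mm" viewBox="0 0 132.663 221.326">
  <polygon points="21.651,33.856 31.315,41.555 31.321,53.910 21.665,61.618 9.618,58.875 4.252,47.746 9.607,36.612" fill="none" stroke="#ff00ff"/>
  <polyline points="41.108,130.552 37.209,132.146 47.765,111.583 65.294,80.446 82.313,50.320 91.340,32.787" fill="none" stroke="#0000ff"/>
</svg>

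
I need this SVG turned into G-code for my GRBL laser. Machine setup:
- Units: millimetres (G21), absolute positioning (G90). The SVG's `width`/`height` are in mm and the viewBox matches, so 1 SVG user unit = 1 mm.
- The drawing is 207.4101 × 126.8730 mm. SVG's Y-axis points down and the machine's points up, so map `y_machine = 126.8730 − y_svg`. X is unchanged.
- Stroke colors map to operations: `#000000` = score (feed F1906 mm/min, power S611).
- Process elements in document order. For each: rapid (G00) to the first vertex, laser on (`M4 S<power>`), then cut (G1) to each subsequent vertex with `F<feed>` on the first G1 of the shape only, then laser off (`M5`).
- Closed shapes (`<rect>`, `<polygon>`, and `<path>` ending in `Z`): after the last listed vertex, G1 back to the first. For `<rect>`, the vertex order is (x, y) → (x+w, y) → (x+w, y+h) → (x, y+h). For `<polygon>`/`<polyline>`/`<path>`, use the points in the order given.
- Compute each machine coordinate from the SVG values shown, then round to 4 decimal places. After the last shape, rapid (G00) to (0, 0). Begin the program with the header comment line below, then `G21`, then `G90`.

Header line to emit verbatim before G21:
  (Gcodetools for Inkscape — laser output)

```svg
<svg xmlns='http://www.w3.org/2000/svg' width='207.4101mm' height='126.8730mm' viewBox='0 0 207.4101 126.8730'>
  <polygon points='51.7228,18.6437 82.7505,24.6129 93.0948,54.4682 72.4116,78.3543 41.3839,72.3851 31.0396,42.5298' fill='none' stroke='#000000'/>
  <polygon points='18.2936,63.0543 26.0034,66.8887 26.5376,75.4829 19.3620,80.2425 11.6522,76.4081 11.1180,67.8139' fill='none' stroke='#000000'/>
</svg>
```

(Gcodetools for Inkscape — laser output)
G21
G90
G00 X51.7228 Y108.2293
M4 S611
G1 X82.7505 Y102.2601 F1906
G1 X93.0948 Y72.4048
G1 X72.4116 Y48.5187
G1 X41.3839 Y54.4879
G1 X31.0396 Y84.3432
G1 X51.7228 Y108.2293
M5
G00 X18.2936 Y63.8187
M4 S611
G1 X26.0034 Y59.9843 F1906
G1 X26.5376 Y51.3901
G1 X19.3620 Y46.6305
G1 X11.6522 Y50.4649
G1 X11.1180 Y59.0591
G1 X18.2936 Y63.8187
M5
G00 X0.0000 Y0.0000

1 u = 1 mm; y_m = 126.8730 − y.

[1] `<polygon>` regular polygon, #000000→score S611 F1906: (51.7228,108.2293) → (82.7505,102.2601) → (93.0948,72.4048) → (72.4116,48.5187) → (41.3839,54.4879) → (31.0396,84.3432) → (51.7228,108.2293) (closed)

[2] `<polygon>` regular polygon, #000000→score S611 F1906: (18.2936,63.8187) → (26.0034,59.9843) → (26.5376,51.3901) → (19.3620,46.6305) → (11.6522,50.4649) → (11.1180,59.0591) → (18.2936,63.8187) (closed)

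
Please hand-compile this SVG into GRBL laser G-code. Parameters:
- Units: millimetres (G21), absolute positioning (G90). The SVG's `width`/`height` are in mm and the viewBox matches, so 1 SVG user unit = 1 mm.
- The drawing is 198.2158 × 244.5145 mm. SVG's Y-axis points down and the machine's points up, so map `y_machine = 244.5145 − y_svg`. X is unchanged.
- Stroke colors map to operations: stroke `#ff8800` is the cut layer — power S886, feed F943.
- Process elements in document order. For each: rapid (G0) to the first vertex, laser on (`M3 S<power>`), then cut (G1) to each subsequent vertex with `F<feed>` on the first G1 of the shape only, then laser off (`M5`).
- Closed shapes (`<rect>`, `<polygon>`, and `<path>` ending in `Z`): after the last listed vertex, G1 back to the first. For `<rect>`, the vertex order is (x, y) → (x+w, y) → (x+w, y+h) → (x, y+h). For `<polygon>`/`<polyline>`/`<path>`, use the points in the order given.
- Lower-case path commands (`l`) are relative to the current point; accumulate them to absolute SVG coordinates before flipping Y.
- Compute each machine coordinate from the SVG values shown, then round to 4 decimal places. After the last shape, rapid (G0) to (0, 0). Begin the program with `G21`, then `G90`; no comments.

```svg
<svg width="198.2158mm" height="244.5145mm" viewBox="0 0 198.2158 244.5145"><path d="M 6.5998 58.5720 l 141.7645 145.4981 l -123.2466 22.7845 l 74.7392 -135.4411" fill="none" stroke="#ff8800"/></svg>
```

G21
G90
G0 X6.5998 Y185.9425
M3 S886
G1 X148.3643 Y40.4444 F943
G1 X25.1177 Y17.6599
G1 X99.8569 Y153.1010
M5
G0 X0.0000 Y0.0000

1 u = 1 mm; y_m = 244.5145 − y.

[1] `<path>` open polyline, #ff8800→cut S886 F943: (6.5998,185.9425) → (148.3643,40.4444) → (25.1177,17.6599) → (99.8569,153.1010)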